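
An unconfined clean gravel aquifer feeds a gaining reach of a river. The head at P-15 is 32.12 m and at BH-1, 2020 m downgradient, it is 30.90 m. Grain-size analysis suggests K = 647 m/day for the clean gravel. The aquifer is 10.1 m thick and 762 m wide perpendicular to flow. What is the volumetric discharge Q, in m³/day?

Cross-sectional area A = 762 × 10.1 = 7696 m².
Hydraulic gradient i = (32.12 − 30.90) / 2020 = 1.22 / 2020 = 0.0006040.
Darcy's law: Q = K · A · i = 647.0 × 7696 × 0.0006040 = 3007 m³/day.

3010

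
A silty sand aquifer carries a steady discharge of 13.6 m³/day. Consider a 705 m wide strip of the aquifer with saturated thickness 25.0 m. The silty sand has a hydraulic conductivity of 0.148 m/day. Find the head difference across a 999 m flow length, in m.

Cross-sectional area A = 705 × 25.0 = 17625 m².
From Q = K·A·i, i = Q / (K·A) = 13.6 / (0.1480 × 17625) = 0.005214.
Head loss Δh = i · L = 0.005214 × 999 = 5.209 m.

5.21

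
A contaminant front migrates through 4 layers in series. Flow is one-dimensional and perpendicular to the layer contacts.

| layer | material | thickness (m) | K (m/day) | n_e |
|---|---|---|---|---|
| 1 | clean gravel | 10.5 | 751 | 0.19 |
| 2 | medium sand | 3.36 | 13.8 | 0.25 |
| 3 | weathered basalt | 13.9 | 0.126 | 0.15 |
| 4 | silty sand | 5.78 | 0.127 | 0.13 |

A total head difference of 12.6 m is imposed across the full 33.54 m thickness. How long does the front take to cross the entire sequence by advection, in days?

70.3

With flow normal to the layers, continuity requires the same specific discharge q through every layer.
Σ(b_i/K_i) = 10.5/751 + 3.36/13.8 + 13.9/0.126 + 5.78/0.127 = 156.1 d.
q = Δh / Σ(b_i/K_i) = 12.6 / 156.1 = 0.08072 m/day.
In each layer the seepage velocity is v_i = q/n_i, so the layer transit time is t_i = b_i·n_i / q:
  layer 1 (clean gravel): t_1 = 10.5 × 0.19 / 0.08072 = 24.71 d
  layer 2 (medium sand): t_2 = 3.36 × 0.25 / 0.08072 = 10.41 d
  layer 3 (weathered basalt): t_3 = 13.9 × 0.15 / 0.08072 = 25.83 d
  layer 4 (silty sand): t_4 = 5.78 × 0.13 / 0.08072 = 9.308 d
Total t = Σ t_i = 70.26 days.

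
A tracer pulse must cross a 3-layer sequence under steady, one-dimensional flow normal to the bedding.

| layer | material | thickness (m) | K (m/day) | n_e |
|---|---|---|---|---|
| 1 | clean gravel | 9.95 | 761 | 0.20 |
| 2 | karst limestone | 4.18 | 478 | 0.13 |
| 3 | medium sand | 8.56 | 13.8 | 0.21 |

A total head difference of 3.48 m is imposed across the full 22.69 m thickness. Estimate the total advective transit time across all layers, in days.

0.799

With flow normal to the layers, continuity requires the same specific discharge q through every layer.
Σ(b_i/K_i) = 9.95/761 + 4.18/478 + 8.56/13.8 = 0.6421 d.
q = Δh / Σ(b_i/K_i) = 3.48 / 0.6421 = 5.420 m/day.
In each layer the seepage velocity is v_i = q/n_i, so the layer transit time is t_i = b_i·n_i / q:
  layer 1 (clean gravel): t_1 = 9.95 × 0.20 / 5.420 = 0.3672 d
  layer 2 (karst limestone): t_2 = 4.18 × 0.13 / 5.420 = 0.1003 d
  layer 3 (medium sand): t_3 = 8.56 × 0.21 / 5.420 = 0.3317 d
Total t = Σ t_i = 0.7991 days.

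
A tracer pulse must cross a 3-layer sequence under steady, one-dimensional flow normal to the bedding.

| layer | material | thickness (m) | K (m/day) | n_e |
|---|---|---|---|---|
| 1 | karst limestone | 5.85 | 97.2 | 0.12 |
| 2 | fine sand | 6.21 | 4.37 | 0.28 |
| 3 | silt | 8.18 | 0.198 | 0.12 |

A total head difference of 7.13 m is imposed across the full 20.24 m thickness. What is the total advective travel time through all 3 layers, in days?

20.5

With flow normal to the layers, continuity requires the same specific discharge q through every layer.
Σ(b_i/K_i) = 5.85/97.2 + 6.21/4.37 + 8.18/0.198 = 42.79 d.
q = Δh / Σ(b_i/K_i) = 7.13 / 42.79 = 0.1666 m/day.
In each layer the seepage velocity is v_i = q/n_i, so the layer transit time is t_i = b_i·n_i / q:
  layer 1 (karst limestone): t_1 = 5.85 × 0.12 / 0.1666 = 4.213 d
  layer 2 (fine sand): t_2 = 6.21 × 0.28 / 0.1666 = 10.44 d
  layer 3 (silt): t_3 = 8.18 × 0.12 / 0.1666 = 5.892 d
Total t = Σ t_i = 20.54 days.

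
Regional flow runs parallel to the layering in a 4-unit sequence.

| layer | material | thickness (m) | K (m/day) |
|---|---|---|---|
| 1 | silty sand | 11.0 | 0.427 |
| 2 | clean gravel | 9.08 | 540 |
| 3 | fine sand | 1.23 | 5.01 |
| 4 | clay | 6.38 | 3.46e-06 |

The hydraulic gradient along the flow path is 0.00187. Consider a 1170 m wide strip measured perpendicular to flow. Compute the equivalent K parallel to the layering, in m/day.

177

Flow is parallel to layering, so each bed carries its own Darcy discharge and the transmissivities add.
Σ(K_i·b_i) = 0.427×11.0 + 540×9.08 + 5.01×1.23 + 3.46e-06×6.38 = 4914 m²/day.
Total thickness b = 27.69 m, so K_eq = Σ(K_i·b_i)/b = 177.5 m/day.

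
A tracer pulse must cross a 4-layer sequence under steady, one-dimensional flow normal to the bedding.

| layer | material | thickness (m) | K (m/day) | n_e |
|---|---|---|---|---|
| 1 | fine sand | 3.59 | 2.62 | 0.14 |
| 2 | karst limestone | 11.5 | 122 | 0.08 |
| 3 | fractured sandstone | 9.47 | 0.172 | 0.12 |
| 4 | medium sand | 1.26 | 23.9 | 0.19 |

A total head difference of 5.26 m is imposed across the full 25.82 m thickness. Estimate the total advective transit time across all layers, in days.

30.1

With flow normal to the layers, continuity requires the same specific discharge q through every layer.
Σ(b_i/K_i) = 3.59/2.62 + 11.5/122 + 9.47/0.172 + 1.26/23.9 = 56.58 d.
q = Δh / Σ(b_i/K_i) = 5.26 / 56.58 = 0.09297 m/day.
In each layer the seepage velocity is v_i = q/n_i, so the layer transit time is t_i = b_i·n_i / q:
  layer 1 (fine sand): t_1 = 3.59 × 0.14 / 0.09297 = 5.406 d
  layer 2 (karst limestone): t_2 = 11.5 × 0.08 / 0.09297 = 9.895 d
  layer 3 (fractured sandstone): t_3 = 9.47 × 0.12 / 0.09297 = 12.22 d
  layer 4 (medium sand): t_4 = 1.26 × 0.19 / 0.09297 = 2.575 d
Total t = Σ t_i = 30.10 days.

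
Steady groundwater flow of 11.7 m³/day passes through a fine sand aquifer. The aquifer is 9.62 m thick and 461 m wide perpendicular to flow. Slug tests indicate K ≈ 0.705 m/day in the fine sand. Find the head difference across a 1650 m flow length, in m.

Cross-sectional area A = 461 × 9.62 = 4435 m².
From Q = K·A·i, i = Q / (K·A) = 11.7 / (0.7050 × 4435) = 0.003742.
Head loss Δh = i · L = 0.003742 × 1650 = 6.175 m.

6.17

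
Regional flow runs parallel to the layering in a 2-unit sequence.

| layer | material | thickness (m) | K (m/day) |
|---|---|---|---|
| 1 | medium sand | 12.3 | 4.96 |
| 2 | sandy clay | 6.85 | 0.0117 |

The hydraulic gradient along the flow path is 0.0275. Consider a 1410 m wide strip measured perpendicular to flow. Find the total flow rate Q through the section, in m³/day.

2370

Flow is parallel to layering, so each bed carries its own Darcy discharge and the transmissivities add.
Σ(K_i·b_i) = 4.96×12.3 + 0.0117×6.85 = 61.09 m²/day.
Hydraulic gradient i = 0.0275.
Q = Σ(K_i·b_i) · W · i = 61.09 × 1410 × 0.02750 = 2369 m³/day.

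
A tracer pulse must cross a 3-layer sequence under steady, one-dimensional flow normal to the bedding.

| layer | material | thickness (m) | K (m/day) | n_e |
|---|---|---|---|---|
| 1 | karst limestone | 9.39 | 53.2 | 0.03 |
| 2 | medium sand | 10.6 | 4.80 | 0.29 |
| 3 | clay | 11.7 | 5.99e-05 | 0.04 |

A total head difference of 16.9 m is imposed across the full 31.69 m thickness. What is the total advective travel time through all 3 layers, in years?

121

With flow normal to the layers, continuity requires the same specific discharge q through every layer.
Σ(b_i/K_i) = 9.39/53.2 + 10.6/4.80 + 11.7/5.99e-05 = 1.953e+05 d.
q = Δh / Σ(b_i/K_i) = 16.9 / 1.953e+05 = 8.652e-05 m/day.
In each layer the seepage velocity is v_i = q/n_i, so the layer transit time is t_i = b_i·n_i / q:
  layer 1 (karst limestone): t_1 = 9.39 × 0.03 / 8.652e-05 = 3256 d
  layer 2 (medium sand): t_2 = 10.6 × 0.29 / 8.652e-05 = 35529 d
  layer 3 (clay): t_3 = 11.7 × 0.04 / 8.652e-05 = 5409 d
Total t = Σ t_i = 44194 days = 121.0 years.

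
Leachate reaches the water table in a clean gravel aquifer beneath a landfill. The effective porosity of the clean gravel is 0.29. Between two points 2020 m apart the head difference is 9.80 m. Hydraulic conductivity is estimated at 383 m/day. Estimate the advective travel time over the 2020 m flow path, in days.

Hydraulic gradient i = Δh / L = 9.80 / 2020 = 0.004851.
Darcy flux q = K · i = 383.0 × 0.004851 = 1.858 m/day.
Seepage velocity v = q / n_e = 1.858 / 0.29 = 6.407 m/day.
Travel time t = L / v = 2020 / 6.407 = 315.3 days.

315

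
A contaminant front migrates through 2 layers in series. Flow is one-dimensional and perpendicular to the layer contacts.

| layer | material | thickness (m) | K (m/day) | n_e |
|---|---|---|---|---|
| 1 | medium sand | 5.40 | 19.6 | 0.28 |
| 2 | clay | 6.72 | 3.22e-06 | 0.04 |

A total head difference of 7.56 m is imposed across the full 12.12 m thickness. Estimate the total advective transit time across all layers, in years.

1350

With flow normal to the layers, continuity requires the same specific discharge q through every layer.
Σ(b_i/K_i) = 5.40/19.6 + 6.72/3.22e-06 = 2.087e+06 d.
q = Δh / Σ(b_i/K_i) = 7.56 / 2.087e+06 = 3.622e-06 m/day.
In each layer the seepage velocity is v_i = q/n_i, so the layer transit time is t_i = b_i·n_i / q:
  layer 1 (medium sand): t_1 = 5.40 × 0.28 / 3.622e-06 = 4.174e+05 d
  layer 2 (clay): t_2 = 6.72 × 0.04 / 3.622e-06 = 74203 d
Total t = Σ t_i = 4.916e+05 days = 1346 years.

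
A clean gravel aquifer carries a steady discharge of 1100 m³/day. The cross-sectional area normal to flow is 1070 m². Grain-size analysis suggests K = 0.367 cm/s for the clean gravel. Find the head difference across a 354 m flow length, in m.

1.15

Convert K: 0.367 cm/s × 864 = 317.1 m/day.
From Q = K·A·i, i = Q / (K·A) = 1100 / (317.1 × 1070) = 0.003242.
Head loss Δh = i · L = 0.003242 × 354 = 1.148 m.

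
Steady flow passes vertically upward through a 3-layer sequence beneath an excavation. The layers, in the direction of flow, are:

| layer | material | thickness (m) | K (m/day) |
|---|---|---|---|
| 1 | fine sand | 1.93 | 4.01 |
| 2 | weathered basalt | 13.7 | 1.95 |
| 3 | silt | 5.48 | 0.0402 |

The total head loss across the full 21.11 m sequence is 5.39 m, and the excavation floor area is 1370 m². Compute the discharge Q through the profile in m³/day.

Flow is perpendicular to layering, so the layers act in series and the equivalent K is the thickness-weighted harmonic mean.
Total thickness L = 1.93 + 13.7 + 5.48 = 21.11 m.
Σ(b_i/K_i) = 1.93/4.01 + 13.7/1.95 + 5.48/0.0402 = 143.8 d.
K_eq = L / Σ(b_i/K_i) = 21.11 / 143.8 = 0.1468 m/day.
Q = K_eq · A · (Δh/L) = 0.1468 × 1370 × (5.39/21.11) = 51.34 m³/day.

51.3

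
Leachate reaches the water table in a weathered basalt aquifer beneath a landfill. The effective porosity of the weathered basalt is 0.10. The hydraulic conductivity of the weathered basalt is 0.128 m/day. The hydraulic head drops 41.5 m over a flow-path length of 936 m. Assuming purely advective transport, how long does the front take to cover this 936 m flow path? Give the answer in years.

Hydraulic gradient i = Δh / L = 41.5 / 936 = 0.04434.
Darcy flux q = K · i = 0.1280 × 0.04434 = 0.005675 m/day.
Seepage velocity v = q / n_e = 0.005675 / 0.10 = 0.05675 m/day.
Travel time t = L / v = 936 / 0.05675 = 16493 days = 45.15 years.

45.2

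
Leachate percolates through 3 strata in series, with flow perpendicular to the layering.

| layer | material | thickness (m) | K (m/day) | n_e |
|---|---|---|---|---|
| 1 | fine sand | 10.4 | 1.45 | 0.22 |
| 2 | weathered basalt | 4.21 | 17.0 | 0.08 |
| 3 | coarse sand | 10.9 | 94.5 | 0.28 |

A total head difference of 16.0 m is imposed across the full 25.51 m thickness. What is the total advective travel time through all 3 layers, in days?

2.67

With flow normal to the layers, continuity requires the same specific discharge q through every layer.
Σ(b_i/K_i) = 10.4/1.45 + 4.21/17.0 + 10.9/94.5 = 7.535 d.
q = Δh / Σ(b_i/K_i) = 16.0 / 7.535 = 2.123 m/day.
In each layer the seepage velocity is v_i = q/n_i, so the layer transit time is t_i = b_i·n_i / q:
  layer 1 (fine sand): t_1 = 10.4 × 0.22 / 2.123 = 1.078 d
  layer 2 (weathered basalt): t_2 = 4.21 × 0.08 / 2.123 = 0.1586 d
  layer 3 (coarse sand): t_3 = 10.9 × 0.28 / 2.123 = 1.437 d
Total t = Σ t_i = 2.674 days.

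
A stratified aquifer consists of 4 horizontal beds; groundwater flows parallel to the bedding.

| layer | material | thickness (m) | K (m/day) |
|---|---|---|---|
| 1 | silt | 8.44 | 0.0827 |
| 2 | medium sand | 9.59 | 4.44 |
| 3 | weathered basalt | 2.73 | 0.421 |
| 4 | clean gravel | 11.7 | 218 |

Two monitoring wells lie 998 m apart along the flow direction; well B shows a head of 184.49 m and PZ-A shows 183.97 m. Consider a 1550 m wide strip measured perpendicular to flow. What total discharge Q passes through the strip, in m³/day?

Flow is parallel to layering, so each bed carries its own Darcy discharge and the transmissivities add.
Σ(K_i·b_i) = 0.0827×8.44 + 4.44×9.59 + 0.421×2.73 + 218×11.7 = 2595 m²/day.
Hydraulic gradient i = (184.49 − 183.97) / 998 = 0.52 / 998 = 0.0005210.
Q = Σ(K_i·b_i) · W · i = 2595 × 1550 × 0.0005210 = 2096 m³/day.

2100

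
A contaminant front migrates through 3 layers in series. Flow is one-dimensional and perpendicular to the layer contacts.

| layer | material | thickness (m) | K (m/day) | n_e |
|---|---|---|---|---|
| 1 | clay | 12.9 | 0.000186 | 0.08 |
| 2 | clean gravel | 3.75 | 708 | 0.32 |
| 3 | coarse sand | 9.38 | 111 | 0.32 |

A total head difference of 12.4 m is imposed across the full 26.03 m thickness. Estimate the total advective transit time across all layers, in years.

With flow normal to the layers, continuity requires the same specific discharge q through every layer.
Σ(b_i/K_i) = 12.9/0.000186 + 3.75/708 + 9.38/111 = 69355 d.
q = Δh / Σ(b_i/K_i) = 12.4 / 69355 = 0.0001788 m/day.
In each layer the seepage velocity is v_i = q/n_i, so the layer transit time is t_i = b_i·n_i / q:
  layer 1 (clay): t_1 = 12.9 × 0.08 / 0.0001788 = 5772 d
  layer 2 (clean gravel): t_2 = 3.75 × 0.32 / 0.0001788 = 6712 d
  layer 3 (coarse sand): t_3 = 9.38 × 0.32 / 0.0001788 = 16788 d
Total t = Σ t_i = 29272 days = 80.14 years.

80.1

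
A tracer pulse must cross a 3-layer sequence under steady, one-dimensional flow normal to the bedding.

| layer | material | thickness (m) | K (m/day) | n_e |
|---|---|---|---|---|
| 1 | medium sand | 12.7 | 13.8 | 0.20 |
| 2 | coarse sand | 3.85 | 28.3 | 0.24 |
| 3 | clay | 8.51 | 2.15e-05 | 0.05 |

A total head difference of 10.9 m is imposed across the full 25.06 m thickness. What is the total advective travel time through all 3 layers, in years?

With flow normal to the layers, continuity requires the same specific discharge q through every layer.
Σ(b_i/K_i) = 12.7/13.8 + 3.85/28.3 + 8.51/2.15e-05 = 3.958e+05 d.
q = Δh / Σ(b_i/K_i) = 10.9 / 3.958e+05 = 2.754e-05 m/day.
In each layer the seepage velocity is v_i = q/n_i, so the layer transit time is t_i = b_i·n_i / q:
  layer 1 (medium sand): t_1 = 12.7 × 0.20 / 2.754e-05 = 92236 d
  layer 2 (coarse sand): t_2 = 3.85 × 0.24 / 2.754e-05 = 33553 d
  layer 3 (clay): t_3 = 8.51 × 0.05 / 2.754e-05 = 15451 d
Total t = Σ t_i = 1.412e+05 days = 386.7 years.

387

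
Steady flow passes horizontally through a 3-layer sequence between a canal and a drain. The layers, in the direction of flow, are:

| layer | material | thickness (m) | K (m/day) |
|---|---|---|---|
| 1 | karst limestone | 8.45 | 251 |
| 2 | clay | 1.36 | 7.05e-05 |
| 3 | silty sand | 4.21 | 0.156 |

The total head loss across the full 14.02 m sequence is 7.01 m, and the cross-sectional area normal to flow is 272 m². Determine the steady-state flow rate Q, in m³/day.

0.0987

Flow is perpendicular to layering, so the layers act in series and the equivalent K is the thickness-weighted harmonic mean.
Total thickness L = 8.45 + 1.36 + 4.21 = 14.02 m.
Σ(b_i/K_i) = 8.45/251 + 1.36/7.05e-05 + 4.21/0.156 = 19318 d.
K_eq = L / Σ(b_i/K_i) = 14.02 / 19318 = 0.0007258 m/day.
Q = K_eq · A · (Δh/L) = 0.0007258 × 272 × (7.01/14.02) = 0.09870 m³/day.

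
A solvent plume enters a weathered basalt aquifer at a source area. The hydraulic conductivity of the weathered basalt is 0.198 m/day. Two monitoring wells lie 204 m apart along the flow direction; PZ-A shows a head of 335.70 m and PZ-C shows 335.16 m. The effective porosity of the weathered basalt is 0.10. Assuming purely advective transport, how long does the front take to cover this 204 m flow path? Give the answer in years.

107

Hydraulic gradient i = (335.70 − 335.16) / 204 = 0.54 / 204 = 0.002647.
Darcy flux q = K · i = 0.1980 × 0.002647 = 0.0005241 m/day.
Seepage velocity v = q / n_e = 0.0005241 / 0.10 = 0.005241 m/day.
Travel time t = L / v = 204 / 0.005241 = 38923 days = 106.6 years.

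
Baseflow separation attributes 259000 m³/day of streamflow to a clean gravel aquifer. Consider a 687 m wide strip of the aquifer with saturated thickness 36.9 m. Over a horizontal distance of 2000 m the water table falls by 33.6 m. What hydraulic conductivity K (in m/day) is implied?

Cross-sectional area A = 687 × 36.9 = 25350 m².
Hydraulic gradient i = Δh / L = 33.6 / 2000 = 0.01680.
From Q = K·A·i, K = Q / (A·i) = 259000 / (25350 × 0.01680) = 608.1 m/day.

608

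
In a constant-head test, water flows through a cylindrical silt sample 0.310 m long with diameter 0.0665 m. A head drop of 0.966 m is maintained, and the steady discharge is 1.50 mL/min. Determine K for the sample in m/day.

0.200

Cross-sectional area A = π·(d/2)² = π × (0.0665/2)² = 0.003473 m².
Convert discharge: 1.50 mL/min = 2.500e-08 m³/s.
Darcy's law rearranged: K = Q·L / (A·Δh) = 2.500e-08 × 0.310 / (0.003473 × 0.966) = 2.310e-06 m/s = 0.1996 m/day.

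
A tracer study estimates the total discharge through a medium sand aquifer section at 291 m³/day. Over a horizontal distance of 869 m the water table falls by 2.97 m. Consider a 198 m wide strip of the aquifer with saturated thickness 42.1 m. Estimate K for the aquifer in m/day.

10.2

Cross-sectional area A = 198 × 42.1 = 8336 m².
Hydraulic gradient i = Δh / L = 2.97 / 869 = 0.003418.
From Q = K·A·i, K = Q / (A·i) = 291 / (8336 × 0.003418) = 10.21 m/day.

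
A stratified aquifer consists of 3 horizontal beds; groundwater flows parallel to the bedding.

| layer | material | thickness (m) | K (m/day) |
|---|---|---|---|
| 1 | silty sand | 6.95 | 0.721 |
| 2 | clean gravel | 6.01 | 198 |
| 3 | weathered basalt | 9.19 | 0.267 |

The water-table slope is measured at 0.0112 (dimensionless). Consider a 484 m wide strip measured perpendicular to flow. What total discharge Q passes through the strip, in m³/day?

6490

Flow is parallel to layering, so each bed carries its own Darcy discharge and the transmissivities add.
Σ(K_i·b_i) = 0.721×6.95 + 198×6.01 + 0.267×9.19 = 1197 m²/day.
Hydraulic gradient i = 0.0112.
Q = Σ(K_i·b_i) · W · i = 1197 × 484 × 0.01120 = 6491 m³/day.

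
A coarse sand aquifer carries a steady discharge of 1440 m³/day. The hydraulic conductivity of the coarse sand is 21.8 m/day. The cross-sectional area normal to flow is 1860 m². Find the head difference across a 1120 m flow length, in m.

From Q = K·A·i, i = Q / (K·A) = 1440 / (21.80 × 1860) = 0.03551.
Head loss Δh = i · L = 0.03551 × 1120 = 39.78 m.

39.8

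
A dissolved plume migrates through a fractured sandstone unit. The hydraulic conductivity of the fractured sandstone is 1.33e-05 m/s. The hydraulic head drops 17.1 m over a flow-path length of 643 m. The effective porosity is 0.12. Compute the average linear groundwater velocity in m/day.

0.255

Convert K: 1.33e-05 m/s × 86400 = 1.149 m/day.
Hydraulic gradient i = Δh / L = 17.1 / 643 = 0.02659.
Darcy flux q = K · i = 1.149 × 0.02659 = 0.03056 m/day.
Seepage velocity v = q / n_e = 0.03056 / 0.12 = 0.2547 m/day.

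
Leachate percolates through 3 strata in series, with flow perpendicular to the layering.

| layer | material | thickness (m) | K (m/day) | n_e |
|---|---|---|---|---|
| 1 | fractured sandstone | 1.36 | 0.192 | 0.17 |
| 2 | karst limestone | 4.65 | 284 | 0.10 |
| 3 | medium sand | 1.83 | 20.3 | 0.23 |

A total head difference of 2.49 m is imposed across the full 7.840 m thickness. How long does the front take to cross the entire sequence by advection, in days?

3.23

With flow normal to the layers, continuity requires the same specific discharge q through every layer.
Σ(b_i/K_i) = 1.36/0.192 + 4.65/284 + 1.83/20.3 = 7.190 d.
q = Δh / Σ(b_i/K_i) = 2.49 / 7.190 = 0.3463 m/day.
In each layer the seepage velocity is v_i = q/n_i, so the layer transit time is t_i = b_i·n_i / q:
  layer 1 (fractured sandstone): t_1 = 1.36 × 0.17 / 0.3463 = 0.6676 d
  layer 2 (karst limestone): t_2 = 4.65 × 0.10 / 0.3463 = 1.343 d
  layer 3 (medium sand): t_3 = 1.83 × 0.23 / 0.3463 = 1.215 d
Total t = Σ t_i = 3.226 days.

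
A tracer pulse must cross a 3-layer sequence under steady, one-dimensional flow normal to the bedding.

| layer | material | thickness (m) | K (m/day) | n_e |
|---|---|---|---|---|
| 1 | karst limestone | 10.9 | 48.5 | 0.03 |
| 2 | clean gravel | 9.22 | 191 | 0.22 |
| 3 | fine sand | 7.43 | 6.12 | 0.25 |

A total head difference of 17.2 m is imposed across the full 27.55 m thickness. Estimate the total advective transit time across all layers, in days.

With flow normal to the layers, continuity requires the same specific discharge q through every layer.
Σ(b_i/K_i) = 10.9/48.5 + 9.22/191 + 7.43/6.12 = 1.487 d.
q = Δh / Σ(b_i/K_i) = 17.2 / 1.487 = 11.57 m/day.
In each layer the seepage velocity is v_i = q/n_i, so the layer transit time is t_i = b_i·n_i / q:
  layer 1 (karst limestone): t_1 = 10.9 × 0.03 / 11.57 = 0.02827 d
  layer 2 (clean gravel): t_2 = 9.22 × 0.22 / 11.57 = 0.1754 d
  layer 3 (fine sand): t_3 = 7.43 × 0.25 / 11.57 = 0.1606 d
Total t = Σ t_i = 0.3642 days.

0.364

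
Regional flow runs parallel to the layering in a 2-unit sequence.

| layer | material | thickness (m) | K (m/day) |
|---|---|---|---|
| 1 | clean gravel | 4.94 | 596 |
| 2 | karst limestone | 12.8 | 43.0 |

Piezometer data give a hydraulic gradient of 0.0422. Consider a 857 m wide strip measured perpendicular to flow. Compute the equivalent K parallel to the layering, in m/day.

197

Flow is parallel to layering, so each bed carries its own Darcy discharge and the transmissivities add.
Σ(K_i·b_i) = 596×4.94 + 43.0×12.8 = 3495 m²/day.
Total thickness b = 17.74 m, so K_eq = Σ(K_i·b_i)/b = 197.0 m/day.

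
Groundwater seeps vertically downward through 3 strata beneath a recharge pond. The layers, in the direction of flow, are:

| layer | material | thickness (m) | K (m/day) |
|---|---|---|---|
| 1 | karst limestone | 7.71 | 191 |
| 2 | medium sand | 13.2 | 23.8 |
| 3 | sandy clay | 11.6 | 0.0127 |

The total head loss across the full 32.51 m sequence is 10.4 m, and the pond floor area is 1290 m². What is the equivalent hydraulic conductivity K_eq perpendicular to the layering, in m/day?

Flow is perpendicular to layering, so the layers act in series and the equivalent K is the thickness-weighted harmonic mean.
Total thickness L = 7.71 + 13.2 + 11.6 = 32.51 m.
Σ(b_i/K_i) = 7.71/191 + 13.2/23.8 + 11.6/0.0127 = 914.0 d.
K_eq = L / Σ(b_i/K_i) = 32.51 / 914.0 = 0.03557 m/day.

0.0356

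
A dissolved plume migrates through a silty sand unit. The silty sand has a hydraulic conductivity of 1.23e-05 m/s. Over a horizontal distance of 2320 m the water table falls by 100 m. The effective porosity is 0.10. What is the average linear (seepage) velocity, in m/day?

0.458

Convert K: 1.23e-05 m/s × 86400 = 1.063 m/day.
Hydraulic gradient i = Δh / L = 100 / 2320 = 0.04310.
Darcy flux q = K · i = 1.063 × 0.04310 = 0.04581 m/day.
Seepage velocity v = q / n_e = 0.04581 / 0.10 = 0.4581 m/day.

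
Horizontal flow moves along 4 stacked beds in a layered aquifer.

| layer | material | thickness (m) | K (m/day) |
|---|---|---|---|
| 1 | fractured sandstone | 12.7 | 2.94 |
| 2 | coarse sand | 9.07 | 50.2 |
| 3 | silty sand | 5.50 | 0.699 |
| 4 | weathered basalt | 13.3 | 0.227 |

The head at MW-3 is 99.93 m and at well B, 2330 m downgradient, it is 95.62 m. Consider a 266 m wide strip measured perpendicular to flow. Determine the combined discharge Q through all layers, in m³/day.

246

Flow is parallel to layering, so each bed carries its own Darcy discharge and the transmissivities add.
Σ(K_i·b_i) = 2.94×12.7 + 50.2×9.07 + 0.699×5.50 + 0.227×13.3 = 499.5 m²/day.
Hydraulic gradient i = (99.93 − 95.62) / 2330 = 4.31 / 2330 = 0.001850.
Q = Σ(K_i·b_i) · W · i = 499.5 × 266 × 0.001850 = 245.8 m³/day.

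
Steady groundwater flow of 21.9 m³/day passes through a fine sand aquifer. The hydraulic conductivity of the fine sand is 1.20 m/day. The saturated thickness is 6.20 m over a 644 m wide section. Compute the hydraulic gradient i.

0.00457

Cross-sectional area A = 644 × 6.20 = 3993 m².
From Q = K·A·i, i = Q / (K·A) = 21.9 / (1.200 × 3993) = 0.004571.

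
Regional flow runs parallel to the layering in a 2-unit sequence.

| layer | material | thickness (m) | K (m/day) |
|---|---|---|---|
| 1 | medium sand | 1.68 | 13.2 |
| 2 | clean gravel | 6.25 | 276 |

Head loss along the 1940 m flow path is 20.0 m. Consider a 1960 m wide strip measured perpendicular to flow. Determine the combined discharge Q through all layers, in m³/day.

35300

Flow is parallel to layering, so each bed carries its own Darcy discharge and the transmissivities add.
Σ(K_i·b_i) = 13.2×1.68 + 276×6.25 = 1747 m²/day.
Hydraulic gradient i = Δh / L = 20.0 / 1940 = 0.01031.
Q = Σ(K_i·b_i) · W · i = 1747 × 1960 × 0.01031 = 35304 m³/day.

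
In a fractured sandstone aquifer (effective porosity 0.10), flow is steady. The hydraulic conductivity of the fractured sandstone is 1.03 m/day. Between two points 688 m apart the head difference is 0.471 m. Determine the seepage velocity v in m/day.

0.00705

Hydraulic gradient i = Δh / L = 0.471 / 688 = 0.0006846.
Darcy flux q = K · i = 1.030 × 0.0006846 = 0.0007051 m/day.
Seepage velocity v = q / n_e = 0.0007051 / 0.10 = 0.007051 m/day.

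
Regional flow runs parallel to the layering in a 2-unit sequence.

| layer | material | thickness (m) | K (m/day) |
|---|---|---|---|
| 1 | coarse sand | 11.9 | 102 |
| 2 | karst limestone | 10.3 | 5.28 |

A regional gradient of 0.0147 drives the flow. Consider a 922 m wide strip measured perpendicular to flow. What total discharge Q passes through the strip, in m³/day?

17200

Flow is parallel to layering, so each bed carries its own Darcy discharge and the transmissivities add.
Σ(K_i·b_i) = 102×11.9 + 5.28×10.3 = 1268 m²/day.
Hydraulic gradient i = 0.0147.
Q = Σ(K_i·b_i) · W · i = 1268 × 922 × 0.01470 = 17188 m³/day.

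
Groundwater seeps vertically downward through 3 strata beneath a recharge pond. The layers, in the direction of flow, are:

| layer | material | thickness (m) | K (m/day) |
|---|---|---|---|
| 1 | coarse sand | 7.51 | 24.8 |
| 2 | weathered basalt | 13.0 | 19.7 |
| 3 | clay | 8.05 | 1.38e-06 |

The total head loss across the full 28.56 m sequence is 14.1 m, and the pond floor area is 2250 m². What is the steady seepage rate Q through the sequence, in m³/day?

Flow is perpendicular to layering, so the layers act in series and the equivalent K is the thickness-weighted harmonic mean.
Total thickness L = 7.51 + 13.0 + 8.05 = 28.56 m.
Σ(b_i/K_i) = 7.51/24.8 + 13.0/19.7 + 8.05/1.38e-06 = 5.833e+06 d.
K_eq = L / Σ(b_i/K_i) = 28.56 / 5.833e+06 = 4.896e-06 m/day.
Q = K_eq · A · (Δh/L) = 4.896e-06 × 2250 × (14.1/28.56) = 0.005439 m³/day.

0.00544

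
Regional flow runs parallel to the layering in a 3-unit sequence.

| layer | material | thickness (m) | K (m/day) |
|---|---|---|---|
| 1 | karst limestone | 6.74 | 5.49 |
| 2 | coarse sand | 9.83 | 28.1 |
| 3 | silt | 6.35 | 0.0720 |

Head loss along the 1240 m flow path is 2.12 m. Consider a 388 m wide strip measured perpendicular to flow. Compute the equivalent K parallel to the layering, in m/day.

Flow is parallel to layering, so each bed carries its own Darcy discharge and the transmissivities add.
Σ(K_i·b_i) = 5.49×6.74 + 28.1×9.83 + 0.0720×6.35 = 313.7 m²/day.
Total thickness b = 22.92 m, so K_eq = Σ(K_i·b_i)/b = 13.69 m/day.

13.7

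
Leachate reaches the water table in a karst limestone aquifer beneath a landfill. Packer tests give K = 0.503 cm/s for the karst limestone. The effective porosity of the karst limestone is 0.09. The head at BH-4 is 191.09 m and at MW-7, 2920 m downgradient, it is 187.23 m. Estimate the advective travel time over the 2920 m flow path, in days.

Convert K: 0.503 cm/s × 864 = 434.6 m/day.
Hydraulic gradient i = (191.09 − 187.23) / 2920 = 3.86 / 2920 = 0.001322.
Darcy flux q = K · i = 434.6 × 0.001322 = 0.5745 m/day.
Seepage velocity v = q / n_e = 0.5745 / 0.09 = 6.383 m/day.
Travel time t = L / v = 2920 / 6.383 = 457.4 days.

457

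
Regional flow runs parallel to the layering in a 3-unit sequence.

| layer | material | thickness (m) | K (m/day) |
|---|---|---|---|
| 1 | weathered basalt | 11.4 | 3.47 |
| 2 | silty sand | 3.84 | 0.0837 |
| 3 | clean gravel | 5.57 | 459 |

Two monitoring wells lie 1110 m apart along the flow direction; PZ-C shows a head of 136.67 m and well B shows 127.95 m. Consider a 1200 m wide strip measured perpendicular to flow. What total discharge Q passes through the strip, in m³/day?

24500

Flow is parallel to layering, so each bed carries its own Darcy discharge and the transmissivities add.
Σ(K_i·b_i) = 3.47×11.4 + 0.0837×3.84 + 459×5.57 = 2597 m²/day.
Hydraulic gradient i = (136.67 − 127.95) / 1110 = 8.72 / 1110 = 0.007856.
Q = Σ(K_i·b_i) · W · i = 2597 × 1200 × 0.007856 = 24477 m³/day.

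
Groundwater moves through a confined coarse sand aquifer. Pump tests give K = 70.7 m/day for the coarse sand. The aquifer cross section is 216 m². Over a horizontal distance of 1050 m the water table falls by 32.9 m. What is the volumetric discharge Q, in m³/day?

478

Hydraulic gradient i = Δh / L = 32.9 / 1050 = 0.03133.
Darcy's law: Q = K · A · i = 70.70 × 216.0 × 0.03133 = 478.5 m³/day.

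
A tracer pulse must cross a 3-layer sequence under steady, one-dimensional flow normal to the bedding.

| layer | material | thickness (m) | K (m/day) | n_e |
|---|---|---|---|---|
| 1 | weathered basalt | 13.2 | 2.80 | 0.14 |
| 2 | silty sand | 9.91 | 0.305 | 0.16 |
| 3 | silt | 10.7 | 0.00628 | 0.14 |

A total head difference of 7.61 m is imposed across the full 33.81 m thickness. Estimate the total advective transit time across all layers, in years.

3.09

With flow normal to the layers, continuity requires the same specific discharge q through every layer.
Σ(b_i/K_i) = 13.2/2.80 + 9.91/0.305 + 10.7/0.00628 = 1741 d.
q = Δh / Σ(b_i/K_i) = 7.61 / 1741 = 0.004371 m/day.
In each layer the seepage velocity is v_i = q/n_i, so the layer transit time is t_i = b_i·n_i / q:
  layer 1 (weathered basalt): t_1 = 13.2 × 0.14 / 0.004371 = 422.8 d
  layer 2 (silty sand): t_2 = 9.91 × 0.16 / 0.004371 = 362.8 d
  layer 3 (silt): t_3 = 10.7 × 0.14 / 0.004371 = 342.7 d
Total t = Σ t_i = 1128 days = 3.089 years.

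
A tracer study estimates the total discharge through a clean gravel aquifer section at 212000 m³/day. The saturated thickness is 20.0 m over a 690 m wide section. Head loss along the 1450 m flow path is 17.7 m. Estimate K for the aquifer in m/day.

Cross-sectional area A = 690 × 20.0 = 13800 m².
Hydraulic gradient i = Δh / L = 17.7 / 1450 = 0.01221.
From Q = K·A·i, K = Q / (A·i) = 212000 / (13800 × 0.01221) = 1258 m/day.

1260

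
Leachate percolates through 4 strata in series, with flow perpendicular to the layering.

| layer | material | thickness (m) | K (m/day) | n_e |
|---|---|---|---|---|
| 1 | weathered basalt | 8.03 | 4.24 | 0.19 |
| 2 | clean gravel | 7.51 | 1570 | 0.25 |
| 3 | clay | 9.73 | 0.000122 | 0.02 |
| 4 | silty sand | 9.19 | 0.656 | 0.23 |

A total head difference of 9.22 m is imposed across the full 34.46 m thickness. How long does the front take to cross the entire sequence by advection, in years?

With flow normal to the layers, continuity requires the same specific discharge q through every layer.
Σ(b_i/K_i) = 8.03/4.24 + 7.51/1570 + 9.73/0.000122 + 9.19/0.656 = 79770 d.
q = Δh / Σ(b_i/K_i) = 9.22 / 79770 = 0.0001156 m/day.
In each layer the seepage velocity is v_i = q/n_i, so the layer transit time is t_i = b_i·n_i / q:
  layer 1 (weathered basalt): t_1 = 8.03 × 0.19 / 0.0001156 = 13200 d
  layer 2 (clean gravel): t_2 = 7.51 × 0.25 / 0.0001156 = 16244 d
  layer 3 (clay): t_3 = 9.73 × 0.02 / 0.0001156 = 1684 d
  layer 4 (silty sand): t_4 = 9.19 × 0.23 / 0.0001156 = 18287 d
Total t = Σ t_i = 49415 days = 135.3 years.

135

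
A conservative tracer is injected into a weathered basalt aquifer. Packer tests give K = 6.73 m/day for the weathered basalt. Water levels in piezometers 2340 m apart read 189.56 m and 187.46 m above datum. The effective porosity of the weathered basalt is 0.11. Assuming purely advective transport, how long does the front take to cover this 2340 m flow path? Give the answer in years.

Hydraulic gradient i = (189.56 − 187.46) / 2340 = 2.1 / 2340 = 0.0008974.
Darcy flux q = K · i = 6.730 × 0.0008974 = 0.006040 m/day.
Seepage velocity v = q / n_e = 0.006040 / 0.11 = 0.05491 m/day.
Travel time t = L / v = 2340 / 0.05491 = 42618 days = 116.7 years.

117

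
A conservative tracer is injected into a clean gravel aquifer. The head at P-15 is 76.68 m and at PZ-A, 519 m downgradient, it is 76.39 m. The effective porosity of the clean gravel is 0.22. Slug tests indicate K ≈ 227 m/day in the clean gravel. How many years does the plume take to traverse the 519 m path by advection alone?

Hydraulic gradient i = (76.68 − 76.39) / 519 = 0.29 / 519 = 0.0005588.
Darcy flux q = K · i = 227.0 × 0.0005588 = 0.1268 m/day.
Seepage velocity v = q / n_e = 0.1268 / 0.22 = 0.5765 m/day.
Travel time t = L / v = 519 / 0.5765 = 900.2 days = 2.465 years.

2.46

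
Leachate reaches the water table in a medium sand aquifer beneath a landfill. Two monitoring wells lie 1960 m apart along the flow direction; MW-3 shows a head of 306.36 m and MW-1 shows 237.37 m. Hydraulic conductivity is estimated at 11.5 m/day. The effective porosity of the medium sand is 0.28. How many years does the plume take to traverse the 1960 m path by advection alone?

3.71

Hydraulic gradient i = (306.36 − 237.37) / 1960 = 68.99 / 1960 = 0.03520.
Darcy flux q = K · i = 11.50 × 0.03520 = 0.4048 m/day.
Seepage velocity v = q / n_e = 0.4048 / 0.28 = 1.446 m/day.
Travel time t = L / v = 1960 / 1.446 = 1356 days = 3.712 years.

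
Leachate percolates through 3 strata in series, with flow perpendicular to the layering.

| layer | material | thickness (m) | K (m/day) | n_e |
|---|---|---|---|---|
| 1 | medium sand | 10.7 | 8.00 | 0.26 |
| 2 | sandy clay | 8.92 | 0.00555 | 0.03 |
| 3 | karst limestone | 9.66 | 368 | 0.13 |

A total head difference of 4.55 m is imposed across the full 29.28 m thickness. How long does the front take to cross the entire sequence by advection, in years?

With flow normal to the layers, continuity requires the same specific discharge q through every layer.
Σ(b_i/K_i) = 10.7/8.00 + 8.92/0.00555 + 9.66/368 = 1609 d.
q = Δh / Σ(b_i/K_i) = 4.55 / 1609 = 0.002829 m/day.
In each layer the seepage velocity is v_i = q/n_i, so the layer transit time is t_i = b_i·n_i / q:
  layer 1 (medium sand): t_1 = 10.7 × 0.26 / 0.002829 = 983.5 d
  layer 2 (sandy clay): t_2 = 8.92 × 0.03 / 0.002829 = 94.61 d
  layer 3 (karst limestone): t_3 = 9.66 × 0.13 / 0.002829 = 444.0 d
Total t = Σ t_i = 1522 days = 4.167 years.

4.17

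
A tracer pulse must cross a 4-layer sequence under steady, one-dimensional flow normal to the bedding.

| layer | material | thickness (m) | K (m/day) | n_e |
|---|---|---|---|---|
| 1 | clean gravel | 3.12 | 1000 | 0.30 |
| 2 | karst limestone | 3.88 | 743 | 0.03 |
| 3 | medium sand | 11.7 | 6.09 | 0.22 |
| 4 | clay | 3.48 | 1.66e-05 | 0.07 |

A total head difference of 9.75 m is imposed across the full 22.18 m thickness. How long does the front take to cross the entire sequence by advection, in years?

With flow normal to the layers, continuity requires the same specific discharge q through every layer.
Σ(b_i/K_i) = 3.12/1000 + 3.88/743 + 11.7/6.09 + 3.48/1.66e-05 = 2.096e+05 d.
q = Δh / Σ(b_i/K_i) = 9.75 / 2.096e+05 = 4.651e-05 m/day.
In each layer the seepage velocity is v_i = q/n_i, so the layer transit time is t_i = b_i·n_i / q:
  layer 1 (clean gravel): t_1 = 3.12 × 0.30 / 4.651e-05 = 20125 d
  layer 2 (karst limestone): t_2 = 3.88 × 0.03 / 4.651e-05 = 2503 d
  layer 3 (medium sand): t_3 = 11.7 × 0.22 / 4.651e-05 = 55345 d
  layer 4 (clay): t_4 = 3.48 × 0.07 / 4.651e-05 = 5238 d
Total t = Σ t_i = 83211 days = 227.8 years.

228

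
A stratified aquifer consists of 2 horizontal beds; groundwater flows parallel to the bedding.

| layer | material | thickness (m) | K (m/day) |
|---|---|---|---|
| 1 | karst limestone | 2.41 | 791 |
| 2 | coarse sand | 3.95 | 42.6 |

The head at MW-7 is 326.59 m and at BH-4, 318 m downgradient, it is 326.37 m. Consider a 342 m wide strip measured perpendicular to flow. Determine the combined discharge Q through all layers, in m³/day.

Flow is parallel to layering, so each bed carries its own Darcy discharge and the transmissivities add.
Σ(K_i·b_i) = 791×2.41 + 42.6×3.95 = 2075 m²/day.
Hydraulic gradient i = (326.59 − 326.37) / 318 = 0.22 / 318 = 0.0006918.
Q = Σ(K_i·b_i) · W · i = 2075 × 342 × 0.0006918 = 490.9 m³/day.

491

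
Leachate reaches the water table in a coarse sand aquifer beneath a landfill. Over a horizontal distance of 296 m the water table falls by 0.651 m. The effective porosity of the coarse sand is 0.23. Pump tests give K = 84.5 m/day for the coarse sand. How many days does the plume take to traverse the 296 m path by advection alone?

Hydraulic gradient i = Δh / L = 0.651 / 296 = 0.002199.
Darcy flux q = K · i = 84.50 × 0.002199 = 0.1858 m/day.
Seepage velocity v = q / n_e = 0.1858 / 0.23 = 0.8080 m/day.
Travel time t = L / v = 296 / 0.8080 = 366.3 days.

366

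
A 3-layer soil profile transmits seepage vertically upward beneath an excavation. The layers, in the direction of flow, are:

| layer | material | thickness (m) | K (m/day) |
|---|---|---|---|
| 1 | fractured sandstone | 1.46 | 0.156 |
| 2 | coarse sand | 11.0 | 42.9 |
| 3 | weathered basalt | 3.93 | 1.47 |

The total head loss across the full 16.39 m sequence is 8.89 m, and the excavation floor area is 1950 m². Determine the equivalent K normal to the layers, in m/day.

Flow is perpendicular to layering, so the layers act in series and the equivalent K is the thickness-weighted harmonic mean.
Total thickness L = 1.46 + 11.0 + 3.93 = 16.39 m.
Σ(b_i/K_i) = 1.46/0.156 + 11.0/42.9 + 3.93/1.47 = 12.29 d.
K_eq = L / Σ(b_i/K_i) = 16.39 / 12.29 = 1.334 m/day.

1.33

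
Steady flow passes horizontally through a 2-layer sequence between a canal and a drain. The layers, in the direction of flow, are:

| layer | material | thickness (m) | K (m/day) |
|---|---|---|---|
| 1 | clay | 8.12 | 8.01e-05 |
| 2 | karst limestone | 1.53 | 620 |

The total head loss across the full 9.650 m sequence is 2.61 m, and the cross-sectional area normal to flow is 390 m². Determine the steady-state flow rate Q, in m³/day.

Flow is perpendicular to layering, so the layers act in series and the equivalent K is the thickness-weighted harmonic mean.
Total thickness L = 8.12 + 1.53 = 9.650 m.
Σ(b_i/K_i) = 8.12/8.01e-05 + 1.53/620 = 1.014e+05 d.
K_eq = L / Σ(b_i/K_i) = 9.650 / 1.014e+05 = 9.519e-05 m/day.
Q = K_eq · A · (Δh/L) = 9.519e-05 × 390 × (2.61/9.650) = 0.01004 m³/day.

0.0100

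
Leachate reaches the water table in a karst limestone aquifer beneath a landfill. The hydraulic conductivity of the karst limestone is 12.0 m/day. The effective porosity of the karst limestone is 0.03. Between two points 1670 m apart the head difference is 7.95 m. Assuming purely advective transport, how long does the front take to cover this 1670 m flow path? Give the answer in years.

Hydraulic gradient i = Δh / L = 7.95 / 1670 = 0.004760.
Darcy flux q = K · i = 12.00 × 0.004760 = 0.05713 m/day.
Seepage velocity v = q / n_e = 0.05713 / 0.03 = 1.904 m/day.
Travel time t = L / v = 1670 / 1.904 = 877.0 days = 2.401 years.

2.40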